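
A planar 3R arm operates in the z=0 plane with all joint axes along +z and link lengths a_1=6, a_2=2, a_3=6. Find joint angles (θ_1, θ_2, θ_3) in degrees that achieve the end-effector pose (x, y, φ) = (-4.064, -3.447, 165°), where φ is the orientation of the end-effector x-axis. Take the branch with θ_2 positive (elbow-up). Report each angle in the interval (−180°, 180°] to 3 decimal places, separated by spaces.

wrist centre = target − a_3·(cos φ, sin φ) = (1.7316, -4.9999)
cos θ_2 = (27.9974−6²−2²)/(2·6·2) = -0.5001; θ_2 = 120.0071° (elbow-up)
β = atan2(-4.9999,1.7316) = -70.8982°; ψ = atan2(1.7319,4.9998) = 19.1061°
θ_1 = β − ψ = -90.0043°
θ_3 = φ − θ_1 − θ_2 = 134.9972° (wrapped to (-180°,180°])

-90.004 120.007 134.997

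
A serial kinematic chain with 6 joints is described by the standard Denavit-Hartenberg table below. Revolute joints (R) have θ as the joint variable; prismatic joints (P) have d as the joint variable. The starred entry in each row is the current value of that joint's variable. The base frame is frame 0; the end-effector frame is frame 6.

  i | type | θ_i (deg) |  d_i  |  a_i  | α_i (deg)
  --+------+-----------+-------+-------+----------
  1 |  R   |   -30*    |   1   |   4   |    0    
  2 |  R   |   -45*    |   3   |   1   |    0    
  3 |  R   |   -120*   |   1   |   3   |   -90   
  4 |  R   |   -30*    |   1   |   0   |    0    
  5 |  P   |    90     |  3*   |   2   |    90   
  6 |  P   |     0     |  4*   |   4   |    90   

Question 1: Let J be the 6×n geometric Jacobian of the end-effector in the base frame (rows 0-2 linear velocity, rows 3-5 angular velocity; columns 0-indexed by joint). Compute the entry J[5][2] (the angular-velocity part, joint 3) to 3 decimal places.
axis z_2 = (0.0000,0.0000,1.0000); lever o_n−o_2 = (-10.1769,-1.4142,-2.1962)
cross product → J_v[:, 2] = (1.4142,-10.1769,0.0000)
J_ω[:, 2] = z_2
entry J[5][2] = 1.0000

1.000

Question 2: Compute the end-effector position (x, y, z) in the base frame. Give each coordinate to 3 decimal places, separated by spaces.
-6.454 -4.380 1.804

after link 1: o_1 = (3.4641, -2.0000, 1.0000)
after link 2: o_2 = (3.7229, -2.9659, 4.0000)
after link 3: o_3 = (0.8251, -2.1895, 5.0000)
after link 4: o_4 = (0.5663, -3.1554, 5.0000)
after link 5: o_5 = (-1.1761, -5.7944, 3.2679)
after link 6: o_6 = (-6.4540, -4.3801, 1.8038)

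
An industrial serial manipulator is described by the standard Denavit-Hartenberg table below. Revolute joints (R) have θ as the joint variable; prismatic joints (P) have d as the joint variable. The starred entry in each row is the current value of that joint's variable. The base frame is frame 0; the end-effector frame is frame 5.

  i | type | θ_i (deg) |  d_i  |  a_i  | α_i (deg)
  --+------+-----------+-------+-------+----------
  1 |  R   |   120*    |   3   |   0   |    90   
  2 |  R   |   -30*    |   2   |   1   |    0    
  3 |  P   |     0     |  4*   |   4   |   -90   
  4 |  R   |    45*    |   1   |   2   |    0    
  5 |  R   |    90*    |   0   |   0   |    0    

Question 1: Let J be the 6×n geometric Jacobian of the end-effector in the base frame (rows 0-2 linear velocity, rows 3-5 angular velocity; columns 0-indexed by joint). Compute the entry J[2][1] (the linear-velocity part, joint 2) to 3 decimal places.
6.055

axis z_1 = (0.8660,0.5000,0.0000); lever o_n−o_1 = (0.9440,7.5366,-2.3411)
cross product → J_v[:, 1] = (-1.1705,2.0274,6.0549)
J_ω[:, 1] = z_1
entry J[2][1] = 6.0549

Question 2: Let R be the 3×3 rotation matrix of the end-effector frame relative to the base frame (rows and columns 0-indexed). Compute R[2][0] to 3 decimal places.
End-effector x-axis (col 0 of R) = (-0.3062,-0.8839,0.3536)
R[2][0] = 0.3536

0.354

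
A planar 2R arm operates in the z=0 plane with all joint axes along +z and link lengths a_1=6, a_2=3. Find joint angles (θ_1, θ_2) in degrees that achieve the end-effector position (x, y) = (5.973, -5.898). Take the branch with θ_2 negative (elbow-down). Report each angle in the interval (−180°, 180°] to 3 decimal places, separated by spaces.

cos θ_2 = (70.4631−6²−3²)/(2·6·3) = 0.7073; θ_2 = -44.9836° (elbow-down)
β = atan2(-5.8980,5.9730) = -44.6380°; ψ = atan2(-2.1207,8.1219) = -14.6337°
θ_1 = β − ψ = -30.0043°

-30.004 -44.984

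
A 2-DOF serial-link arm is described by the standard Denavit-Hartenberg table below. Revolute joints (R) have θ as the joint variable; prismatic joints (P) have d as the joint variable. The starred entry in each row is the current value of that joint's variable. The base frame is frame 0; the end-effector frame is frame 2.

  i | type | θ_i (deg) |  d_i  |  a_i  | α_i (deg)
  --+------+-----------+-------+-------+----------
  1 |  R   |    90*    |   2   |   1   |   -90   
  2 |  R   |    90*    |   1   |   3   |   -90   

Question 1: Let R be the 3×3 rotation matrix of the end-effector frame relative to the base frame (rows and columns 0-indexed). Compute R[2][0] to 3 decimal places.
End-effector x-axis (col 0 of R) = (-0.0000,0.0000,-1.0000)
R[2][0] = -1.0000

-1.000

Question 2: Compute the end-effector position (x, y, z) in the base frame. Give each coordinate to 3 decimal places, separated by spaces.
-1.000 1.000 -1.000

after link 1: o_1 = (0.0000, 1.0000, 2.0000)
after link 2: o_2 = (-1.0000, 1.0000, -1.0000)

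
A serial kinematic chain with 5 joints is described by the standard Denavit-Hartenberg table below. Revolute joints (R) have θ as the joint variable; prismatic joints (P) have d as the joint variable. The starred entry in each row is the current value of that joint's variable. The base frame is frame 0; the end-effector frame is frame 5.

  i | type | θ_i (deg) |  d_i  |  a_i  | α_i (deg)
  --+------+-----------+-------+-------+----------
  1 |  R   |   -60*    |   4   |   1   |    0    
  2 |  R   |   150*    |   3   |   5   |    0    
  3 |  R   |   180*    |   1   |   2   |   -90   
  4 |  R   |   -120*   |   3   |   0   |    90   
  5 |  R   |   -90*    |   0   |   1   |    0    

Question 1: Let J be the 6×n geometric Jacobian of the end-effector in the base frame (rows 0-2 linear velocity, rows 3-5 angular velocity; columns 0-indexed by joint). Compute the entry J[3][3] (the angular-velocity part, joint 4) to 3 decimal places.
axis z_3 = (1.0000,0.0000,0.0000); lever o_n−o_3 = (2.0000,0.0000,0.0000)
cross product → J_v[:, 3] = (-0.0000,0.0000,0.0000)
J_ω[:, 3] = z_3
entry J[3][3] = 1.0000

1.000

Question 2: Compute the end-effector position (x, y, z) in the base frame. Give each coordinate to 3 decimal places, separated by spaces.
2.500 2.134 8.000

after link 1: o_1 = (0.5000, -0.8660, 4.0000)
after link 2: o_2 = (0.5000, 4.1340, 7.0000)
after link 3: o_3 = (0.5000, 2.1340, 8.0000)
after link 4: o_4 = (3.5000, 2.1340, 8.0000)
after link 5: o_5 = (2.5000, 2.1340, 8.0000)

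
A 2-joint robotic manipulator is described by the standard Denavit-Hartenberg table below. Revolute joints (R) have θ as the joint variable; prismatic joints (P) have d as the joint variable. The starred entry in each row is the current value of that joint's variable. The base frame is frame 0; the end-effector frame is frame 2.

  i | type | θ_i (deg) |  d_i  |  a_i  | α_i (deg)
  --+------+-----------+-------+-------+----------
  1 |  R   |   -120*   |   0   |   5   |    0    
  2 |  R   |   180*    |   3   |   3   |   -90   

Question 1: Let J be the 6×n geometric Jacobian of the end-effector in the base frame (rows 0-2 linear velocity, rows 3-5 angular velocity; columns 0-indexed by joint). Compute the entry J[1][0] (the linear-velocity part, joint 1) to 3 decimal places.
-1.000

axis z_0 = ẑ; lever o_n−o_0 = (-1.0000,-1.7321,3.0000)
cross product → J_v[:, 0] = (1.7321,-1.0000,0.0000)
J_ω[:, 0] = z_0
entry J[1][0] = -1.0000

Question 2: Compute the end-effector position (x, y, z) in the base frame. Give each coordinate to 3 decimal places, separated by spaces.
after link 1: o_1 = (-2.5000, -4.3301, 0.0000)
after link 2: o_2 = (-1.0000, -1.7321, 3.0000)

-1.000 -1.732 3.000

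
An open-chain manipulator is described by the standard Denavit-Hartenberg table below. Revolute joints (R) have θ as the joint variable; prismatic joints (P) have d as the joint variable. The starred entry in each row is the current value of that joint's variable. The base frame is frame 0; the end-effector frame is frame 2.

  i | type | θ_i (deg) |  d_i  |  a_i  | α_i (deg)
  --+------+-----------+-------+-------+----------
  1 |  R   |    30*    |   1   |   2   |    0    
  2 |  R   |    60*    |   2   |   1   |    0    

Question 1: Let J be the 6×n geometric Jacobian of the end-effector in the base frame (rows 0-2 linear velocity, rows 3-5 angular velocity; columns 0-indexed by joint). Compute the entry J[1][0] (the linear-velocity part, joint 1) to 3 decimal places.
1.732

axis z_0 = ẑ; lever o_n−o_0 = (1.7321,2.0000,3.0000)
cross product → J_v[:, 0] = (-2.0000,1.7321,0.0000)
J_ω[:, 0] = z_0
entry J[1][0] = 1.7321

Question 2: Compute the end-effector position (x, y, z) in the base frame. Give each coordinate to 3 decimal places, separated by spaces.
after link 1: o_1 = (1.7321, 1.0000, 1.0000)
after link 2: o_2 = (1.7321, 2.0000, 3.0000)

1.732 2.000 3.000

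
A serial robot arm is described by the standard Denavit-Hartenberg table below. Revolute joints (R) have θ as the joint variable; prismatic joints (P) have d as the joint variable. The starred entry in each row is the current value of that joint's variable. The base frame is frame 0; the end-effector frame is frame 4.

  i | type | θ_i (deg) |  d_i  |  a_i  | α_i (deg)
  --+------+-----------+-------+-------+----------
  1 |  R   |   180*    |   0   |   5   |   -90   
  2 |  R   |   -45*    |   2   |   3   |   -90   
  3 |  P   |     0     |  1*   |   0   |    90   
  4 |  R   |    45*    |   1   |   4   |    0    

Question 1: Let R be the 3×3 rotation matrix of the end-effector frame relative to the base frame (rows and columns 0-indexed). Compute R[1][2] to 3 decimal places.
End-effector z-axis (col 2 of R) = (-0.0000,-1.0000,0.0000)
R[1][2] = -1.0000

-1.000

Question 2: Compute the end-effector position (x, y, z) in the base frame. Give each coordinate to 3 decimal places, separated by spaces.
-11.828 -3.000 1.414

after link 1: o_1 = (-5.0000, 0.0000, 0.0000)
after link 2: o_2 = (-7.1213, -2.0000, 2.1213)
after link 3: o_3 = (-7.8284, -2.0000, 1.4142)
after link 4: o_4 = (-11.8284, -3.0000, 1.4142)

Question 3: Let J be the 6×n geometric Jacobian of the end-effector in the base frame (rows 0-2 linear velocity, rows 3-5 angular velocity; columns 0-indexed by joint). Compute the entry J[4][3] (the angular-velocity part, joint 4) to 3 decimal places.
-1.000

axis z_3 = (-0.0000,-1.0000,0.0000); lever o_n−o_3 = (-4.0000,-1.0000,0.0000)
cross product → J_v[:, 3] = (0.0000,-0.0000,-4.0000)
J_ω[:, 3] = z_3
entry J[4][3] = -1.0000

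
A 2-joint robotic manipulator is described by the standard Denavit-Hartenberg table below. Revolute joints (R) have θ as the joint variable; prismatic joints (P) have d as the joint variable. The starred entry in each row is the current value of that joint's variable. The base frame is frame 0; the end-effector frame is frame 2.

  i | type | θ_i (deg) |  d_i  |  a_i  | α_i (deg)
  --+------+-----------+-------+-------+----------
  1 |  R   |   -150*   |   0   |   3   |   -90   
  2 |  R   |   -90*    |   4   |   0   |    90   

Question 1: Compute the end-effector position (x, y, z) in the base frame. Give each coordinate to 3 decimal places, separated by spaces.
after link 1: o_1 = (-2.5981, -1.5000, 0.0000)
after link 2: o_2 = (-0.5981, -4.9641, 0.0000)

-0.598 -4.964 0.000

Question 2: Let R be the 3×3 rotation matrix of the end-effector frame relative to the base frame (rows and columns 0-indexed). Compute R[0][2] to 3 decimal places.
0.866

End-effector z-axis (col 2 of R) = (0.8660,0.5000,0.0000)
R[0][2] = 0.8660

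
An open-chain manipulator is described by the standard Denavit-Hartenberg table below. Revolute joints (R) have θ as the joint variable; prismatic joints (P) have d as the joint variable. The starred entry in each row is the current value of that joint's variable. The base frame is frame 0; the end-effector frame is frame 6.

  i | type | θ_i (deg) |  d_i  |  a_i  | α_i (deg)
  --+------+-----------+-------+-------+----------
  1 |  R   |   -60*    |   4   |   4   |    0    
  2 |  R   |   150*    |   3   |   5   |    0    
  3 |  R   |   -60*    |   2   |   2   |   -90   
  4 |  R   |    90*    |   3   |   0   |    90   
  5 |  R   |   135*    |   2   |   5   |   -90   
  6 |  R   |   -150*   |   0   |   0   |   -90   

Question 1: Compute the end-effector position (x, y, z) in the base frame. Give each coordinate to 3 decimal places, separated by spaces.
after link 1: o_1 = (2.0000, -3.4641, 4.0000)
after link 2: o_2 = (2.0000, 1.5359, 7.0000)
after link 3: o_3 = (3.7321, 2.5359, 9.0000)
after link 4: o_4 = (2.2321, 5.1340, 9.0000)
after link 5: o_5 = (2.1963, 9.1958, 12.5355)
after link 6: o_6 = (2.1963, 9.1958, 12.5355)

2.196 9.196 12.536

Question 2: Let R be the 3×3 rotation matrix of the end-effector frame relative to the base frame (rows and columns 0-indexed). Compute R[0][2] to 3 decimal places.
0.573

End-effector z-axis (col 2 of R) = (0.5732,0.7392,0.3536)
R[0][2] = 0.5732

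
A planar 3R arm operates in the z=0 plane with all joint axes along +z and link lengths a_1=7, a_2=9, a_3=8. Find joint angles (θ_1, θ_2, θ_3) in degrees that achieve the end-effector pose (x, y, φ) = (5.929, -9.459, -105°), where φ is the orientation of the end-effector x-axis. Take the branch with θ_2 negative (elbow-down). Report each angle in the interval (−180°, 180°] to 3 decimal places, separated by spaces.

wrist centre = target − a_3·(cos φ, sin φ) = (7.9996, -1.7316)
cos θ_2 = (66.9913−7²−9²)/(2·7·9) = -0.5001; θ_2 = -120.0046° (elbow-down)
β = atan2(-1.7316,7.9996) = -12.2139°; ψ = atan2(-7.7939,2.4994) = -72.2197°
θ_1 = β − ψ = 60.0059°
θ_3 = φ − θ_1 − θ_2 = -45.0013° (wrapped to (-180°,180°])

60.006 -120.005 -45.001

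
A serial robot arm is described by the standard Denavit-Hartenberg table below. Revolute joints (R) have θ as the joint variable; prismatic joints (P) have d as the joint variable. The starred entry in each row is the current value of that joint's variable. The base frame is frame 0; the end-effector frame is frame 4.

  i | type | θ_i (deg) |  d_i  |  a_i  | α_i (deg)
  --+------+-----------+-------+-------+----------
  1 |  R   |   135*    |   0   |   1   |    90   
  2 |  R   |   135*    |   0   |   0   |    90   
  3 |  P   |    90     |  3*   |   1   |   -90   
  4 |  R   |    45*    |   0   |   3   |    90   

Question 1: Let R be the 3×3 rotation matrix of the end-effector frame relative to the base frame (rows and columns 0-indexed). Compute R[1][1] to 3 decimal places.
0.500

End-effector y-axis (col 1 of R) = (-0.5000,0.5000,-0.7071)
R[1][1] = 0.5000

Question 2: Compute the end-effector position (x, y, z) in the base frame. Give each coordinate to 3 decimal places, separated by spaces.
after link 1: o_1 = (-0.7071, 0.7071, 0.0000)
after link 2: o_2 = (-0.7071, 0.7071, 0.0000)
after link 3: o_3 = (-1.5000, 2.9142, 2.1213)
after link 4: o_4 = (1.0607, 3.3536, 0.6213)

1.061 3.354 0.621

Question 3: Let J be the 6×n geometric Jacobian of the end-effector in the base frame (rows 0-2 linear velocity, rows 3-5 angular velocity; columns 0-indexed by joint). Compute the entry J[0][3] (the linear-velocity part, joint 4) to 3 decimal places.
axis z_3 = (-0.5000,0.5000,-0.7071); lever o_n−o_3 = (2.5607,0.4393,-1.5000)
cross product → J_v[:, 3] = (-0.4393,-2.5607,-1.5000)
J_ω[:, 3] = z_3
entry J[0][3] = -0.4393

-0.439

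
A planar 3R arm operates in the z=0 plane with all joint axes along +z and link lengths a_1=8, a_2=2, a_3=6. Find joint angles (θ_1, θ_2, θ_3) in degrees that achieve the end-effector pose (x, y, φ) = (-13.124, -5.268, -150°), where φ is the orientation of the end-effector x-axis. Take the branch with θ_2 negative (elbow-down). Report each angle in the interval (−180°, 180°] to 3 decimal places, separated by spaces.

-149.998 -90.010 90.008

wrist centre = target − a_3·(cos φ, sin φ) = (-7.9278, -2.2680)
cos θ_2 = (67.9946−8²−2²)/(2·8·2) = -0.0002; θ_2 = -90.0097° (elbow-down)
β = atan2(-2.2680,-7.9278) = -164.0352°; ψ = atan2(-2.0000,7.9997) = -14.0368°
θ_1 = β − ψ = -149.9984°
θ_3 = φ − θ_1 − θ_2 = 90.0081° (wrapped to (-180°,180°])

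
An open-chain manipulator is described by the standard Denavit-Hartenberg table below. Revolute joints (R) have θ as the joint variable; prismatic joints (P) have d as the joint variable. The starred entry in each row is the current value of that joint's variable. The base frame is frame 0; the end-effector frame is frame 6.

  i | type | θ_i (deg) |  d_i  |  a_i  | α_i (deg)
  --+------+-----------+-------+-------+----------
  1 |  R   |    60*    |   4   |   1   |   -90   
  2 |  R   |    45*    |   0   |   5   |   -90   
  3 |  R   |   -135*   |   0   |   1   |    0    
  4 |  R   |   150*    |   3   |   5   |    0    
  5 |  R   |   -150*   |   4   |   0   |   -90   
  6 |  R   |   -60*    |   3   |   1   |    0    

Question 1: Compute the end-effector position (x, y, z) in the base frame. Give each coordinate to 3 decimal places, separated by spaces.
after link 1: o_1 = (0.5000, 0.8660, 4.0000)
after link 2: o_2 = (2.2678, 3.9279, 0.4645)
after link 3: o_3 = (1.4054, 3.8484, 0.9645)
after link 4: o_4 = (3.1730, 4.3218, -4.5719)
after link 5: o_5 = (1.7588, 1.8723, -7.4003)
after link 6: o_6 = (-0.0657, 3.6619, -9.2627)

-0.066 3.662 -9.263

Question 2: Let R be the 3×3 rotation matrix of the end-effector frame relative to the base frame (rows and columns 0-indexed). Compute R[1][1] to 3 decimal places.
End-effector y-axis (col 1 of R) = (-0.5701,0.2374,0.7866)
R[1][1] = 0.2374

0.237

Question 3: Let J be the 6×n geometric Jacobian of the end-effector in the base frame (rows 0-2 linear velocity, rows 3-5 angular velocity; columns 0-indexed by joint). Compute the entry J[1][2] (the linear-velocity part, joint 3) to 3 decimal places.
-1.789

axis z_2 = (-0.3536,-0.6124,-0.7071); lever o_n−o_2 = (-2.3335,-0.2659,-9.7272)
cross product → J_v[:, 2] = (5.7686,-1.7891,-1.3349)
J_ω[:, 2] = z_2
entry J[1][2] = -1.7891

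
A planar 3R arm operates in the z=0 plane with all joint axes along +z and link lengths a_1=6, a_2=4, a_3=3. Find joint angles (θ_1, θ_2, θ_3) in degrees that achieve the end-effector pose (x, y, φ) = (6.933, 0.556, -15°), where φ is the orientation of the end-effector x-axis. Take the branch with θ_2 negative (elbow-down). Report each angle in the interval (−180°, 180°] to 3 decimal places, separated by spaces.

wrist centre = target − a_3·(cos φ, sin φ) = (4.0352, 1.3325)
cos θ_2 = (18.0585−6²−4²)/(2·6·4) = -0.7071; θ_2 = -135.0007° (elbow-down)
β = atan2(1.3325,4.0352) = 18.2736°; ψ = atan2(-2.8284,3.1715) = -41.7267°
θ_1 = β − ψ = 60.0003°
θ_3 = φ − θ_1 − θ_2 = 60.0004° (wrapped to (-180°,180°])

60.000 -135.001 60.000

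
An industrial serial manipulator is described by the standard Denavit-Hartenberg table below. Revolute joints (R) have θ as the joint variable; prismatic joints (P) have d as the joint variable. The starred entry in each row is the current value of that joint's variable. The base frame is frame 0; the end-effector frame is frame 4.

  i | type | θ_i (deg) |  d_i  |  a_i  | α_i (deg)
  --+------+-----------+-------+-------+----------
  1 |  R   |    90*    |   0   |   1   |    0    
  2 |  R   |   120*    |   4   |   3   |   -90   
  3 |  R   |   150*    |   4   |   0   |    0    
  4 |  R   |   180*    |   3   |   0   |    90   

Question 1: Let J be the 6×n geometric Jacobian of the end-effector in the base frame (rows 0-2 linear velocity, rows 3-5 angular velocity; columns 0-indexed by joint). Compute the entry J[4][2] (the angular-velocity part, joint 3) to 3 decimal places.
axis z_2 = (0.5000,-0.8660,0.0000); lever o_n−o_2 = (3.5000,-6.0622,0.0000)
cross product → J_v[:, 2] = (0.0000,0.0000,0.0000)
J_ω[:, 2] = z_2
entry J[4][2] = -0.8660

-0.866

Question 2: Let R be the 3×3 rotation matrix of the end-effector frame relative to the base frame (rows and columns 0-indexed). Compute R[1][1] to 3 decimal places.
-0.866

End-effector y-axis (col 1 of R) = (0.5000,-0.8660,0.0000)
R[1][1] = -0.8660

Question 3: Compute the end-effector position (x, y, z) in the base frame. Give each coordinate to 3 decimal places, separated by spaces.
after link 1: o_1 = (0.0000, 1.0000, 0.0000)
after link 2: o_2 = (-2.5981, -0.5000, 4.0000)
after link 3: o_3 = (-0.5981, -3.9641, 4.0000)
after link 4: o_4 = (0.9019, -6.5622, 4.0000)

0.902 -6.562 4.000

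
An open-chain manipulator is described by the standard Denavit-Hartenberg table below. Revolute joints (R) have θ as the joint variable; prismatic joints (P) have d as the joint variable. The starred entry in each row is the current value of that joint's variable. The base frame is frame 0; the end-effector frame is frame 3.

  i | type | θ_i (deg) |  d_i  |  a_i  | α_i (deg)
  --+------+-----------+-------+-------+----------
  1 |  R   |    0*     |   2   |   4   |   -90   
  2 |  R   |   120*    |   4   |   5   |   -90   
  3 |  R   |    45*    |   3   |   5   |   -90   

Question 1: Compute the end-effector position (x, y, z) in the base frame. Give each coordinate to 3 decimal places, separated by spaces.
-2.866 0.464 -3.892

after link 1: o_1 = (4.0000, 0.0000, 2.0000)
after link 2: o_2 = (1.5000, 4.0000, -2.3301)
after link 3: o_3 = (-2.8658, 0.4645, -3.8920)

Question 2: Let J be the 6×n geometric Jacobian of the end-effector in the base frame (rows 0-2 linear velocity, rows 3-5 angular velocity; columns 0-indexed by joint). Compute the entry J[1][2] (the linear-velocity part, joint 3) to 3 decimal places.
-3.536

axis z_2 = (-0.8660,0.0000,0.5000); lever o_n−o_2 = (-4.3658,-3.5355,-1.5619)
cross product → J_v[:, 2] = (1.7678,-3.5355,3.0619)
J_ω[:, 2] = z_2
entry J[1][2] = -3.5355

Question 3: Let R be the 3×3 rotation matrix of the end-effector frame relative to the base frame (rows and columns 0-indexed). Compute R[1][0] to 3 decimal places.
-0.707

End-effector x-axis (col 0 of R) = (-0.3536,-0.7071,-0.6124)
R[1][0] = -0.7071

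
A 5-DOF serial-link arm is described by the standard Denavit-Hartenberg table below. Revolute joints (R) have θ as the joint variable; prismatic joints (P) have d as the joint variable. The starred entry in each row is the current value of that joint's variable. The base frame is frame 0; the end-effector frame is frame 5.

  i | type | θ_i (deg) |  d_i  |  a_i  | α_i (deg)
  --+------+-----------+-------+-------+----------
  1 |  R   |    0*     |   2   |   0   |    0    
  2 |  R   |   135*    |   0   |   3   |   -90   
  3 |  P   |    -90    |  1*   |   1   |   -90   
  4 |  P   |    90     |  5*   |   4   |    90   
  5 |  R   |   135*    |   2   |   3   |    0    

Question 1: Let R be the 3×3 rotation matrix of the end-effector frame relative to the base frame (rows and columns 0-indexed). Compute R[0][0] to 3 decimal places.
-1.000

End-effector x-axis (col 0 of R) = (-1.0000,0.0000,-0.0000)
R[0][0] = -1.0000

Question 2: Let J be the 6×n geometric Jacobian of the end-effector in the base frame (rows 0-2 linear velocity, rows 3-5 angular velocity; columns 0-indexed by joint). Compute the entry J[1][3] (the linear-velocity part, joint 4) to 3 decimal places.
prismatic axis z_3 = (-0.7071,0.7071,-0.0000)
J_v[:, 3] = z_3; J_ω[:, 3] = (0,0,0)
entry J[1][3] = 0.7071

0.707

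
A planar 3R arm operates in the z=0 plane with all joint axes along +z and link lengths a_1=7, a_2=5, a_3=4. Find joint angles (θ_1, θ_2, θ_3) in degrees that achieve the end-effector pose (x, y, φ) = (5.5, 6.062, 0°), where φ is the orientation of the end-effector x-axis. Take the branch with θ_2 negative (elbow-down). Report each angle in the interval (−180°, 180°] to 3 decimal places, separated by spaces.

120.000 -120.002 0.002

wrist centre = target − a_3·(cos φ, sin φ) = (1.5000, 6.0620)
cos θ_2 = (38.9978−7²−5²)/(2·7·5) = -0.5000; θ_2 = -120.0020° (elbow-down)
β = atan2(6.0620,1.5000) = 76.1017°; ψ = atan2(-4.3300,4.4998) = -43.8983°
θ_1 = β − ψ = 120.0000°
θ_3 = φ − θ_1 − θ_2 = 0.0020° (wrapped to (-180°,180°])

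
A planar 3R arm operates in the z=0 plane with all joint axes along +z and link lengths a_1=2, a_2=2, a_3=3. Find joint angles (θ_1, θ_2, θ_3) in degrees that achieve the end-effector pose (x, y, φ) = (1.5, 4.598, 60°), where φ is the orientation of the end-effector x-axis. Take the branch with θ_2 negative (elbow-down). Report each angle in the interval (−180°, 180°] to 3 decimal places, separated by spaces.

150.001 -120.003 30.001

wrist centre = target − a_3·(cos φ, sin φ) = (-0.0000, 1.9999)
cos θ_2 = (3.9997−2²−2²)/(2·2·2) = -0.5000; θ_2 = -120.0025° (elbow-down)
β = atan2(1.9999,-0.0000) = 90.0000°; ψ = atan2(-1.7320,0.9999) = -60.0013°
θ_1 = β − ψ = 150.0013°
θ_3 = φ − θ_1 − θ_2 = 30.0013° (wrapped to (-180°,180°])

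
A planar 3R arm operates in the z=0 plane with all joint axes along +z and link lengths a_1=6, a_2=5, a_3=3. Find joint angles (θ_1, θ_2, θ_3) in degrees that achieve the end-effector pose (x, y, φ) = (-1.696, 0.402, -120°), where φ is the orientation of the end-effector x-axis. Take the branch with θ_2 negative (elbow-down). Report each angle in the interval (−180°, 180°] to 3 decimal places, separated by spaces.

wrist centre = target − a_3·(cos φ, sin φ) = (-0.1960, 3.0001)
cos θ_2 = (9.0389−6²−5²)/(2·6·5) = -0.8660; θ_2 = -149.9992° (elbow-down)
β = atan2(3.0001,-0.1960) = 93.7379°; ψ = atan2(-2.5001,1.6699) = -56.2592°
θ_1 = β − ψ = 149.9971°
θ_3 = φ − θ_1 − θ_2 = -119.9978° (wrapped to (-180°,180°])

149.997 -149.999 -119.998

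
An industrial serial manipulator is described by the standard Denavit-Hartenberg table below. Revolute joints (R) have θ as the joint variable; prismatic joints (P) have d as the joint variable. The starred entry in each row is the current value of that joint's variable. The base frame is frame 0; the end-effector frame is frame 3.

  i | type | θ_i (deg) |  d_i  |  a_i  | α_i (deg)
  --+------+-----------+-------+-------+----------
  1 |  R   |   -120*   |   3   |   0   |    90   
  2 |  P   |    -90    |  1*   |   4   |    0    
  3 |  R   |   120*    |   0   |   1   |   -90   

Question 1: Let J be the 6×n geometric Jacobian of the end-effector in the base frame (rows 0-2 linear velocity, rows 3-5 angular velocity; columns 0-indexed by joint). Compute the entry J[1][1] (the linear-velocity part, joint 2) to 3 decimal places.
prismatic axis z_1 = (-0.8660,0.5000,0.0000)
J_v[:, 1] = z_1; J_ω[:, 1] = (0,0,0)
entry J[1][1] = 0.5000

0.500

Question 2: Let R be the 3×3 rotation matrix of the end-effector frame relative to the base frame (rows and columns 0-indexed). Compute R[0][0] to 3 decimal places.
-0.433

End-effector x-axis (col 0 of R) = (-0.4330,-0.7500,0.5000)
R[0][0] = -0.4330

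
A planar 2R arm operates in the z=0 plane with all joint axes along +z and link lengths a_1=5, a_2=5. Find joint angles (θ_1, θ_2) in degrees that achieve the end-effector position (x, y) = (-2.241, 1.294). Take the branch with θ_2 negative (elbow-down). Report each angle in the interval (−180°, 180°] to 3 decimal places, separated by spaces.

-135.000 -150.005

cos θ_2 = (6.6965−5²−5²)/(2·5·5) = -0.8661; θ_2 = -150.0051° (elbow-down)
β = atan2(1.2940,-2.2410) = 149.9970°; ψ = atan2(-2.4996,0.6697) = -75.0025°
θ_1 = β − ψ = 224.9995°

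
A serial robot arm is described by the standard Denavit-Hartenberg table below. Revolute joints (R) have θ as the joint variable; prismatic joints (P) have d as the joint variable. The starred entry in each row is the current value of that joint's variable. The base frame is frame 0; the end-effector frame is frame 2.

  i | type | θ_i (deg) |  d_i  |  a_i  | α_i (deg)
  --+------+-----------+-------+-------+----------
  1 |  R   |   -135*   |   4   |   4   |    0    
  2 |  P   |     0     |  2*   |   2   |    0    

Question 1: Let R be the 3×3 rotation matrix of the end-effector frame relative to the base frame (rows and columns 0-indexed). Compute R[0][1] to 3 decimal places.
End-effector y-axis (col 1 of R) = (0.7071,-0.7071,0.0000)
R[0][1] = 0.7071

0.707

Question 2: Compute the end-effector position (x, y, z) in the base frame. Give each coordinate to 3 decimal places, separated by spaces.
-4.243 -4.243 6.000

after link 1: o_1 = (-2.8284, -2.8284, 4.0000)
after link 2: o_2 = (-4.2426, -4.2426, 6.0000)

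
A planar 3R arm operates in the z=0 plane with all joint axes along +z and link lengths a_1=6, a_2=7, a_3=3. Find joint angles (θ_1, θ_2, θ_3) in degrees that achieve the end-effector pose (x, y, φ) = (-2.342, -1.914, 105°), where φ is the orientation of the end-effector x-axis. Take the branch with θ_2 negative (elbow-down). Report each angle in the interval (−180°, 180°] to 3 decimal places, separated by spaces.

wrist centre = target − a_3·(cos φ, sin φ) = (-1.5655, -4.8118)
cos θ_2 = (25.6041−6²−7²)/(2·6·7) = -0.7071; θ_2 = -134.9989° (elbow-down)
β = atan2(-4.8118,-1.5655) = -108.0226°; ψ = atan2(-4.9498,1.0503) = -78.0197°
θ_1 = β − ψ = -30.0030°
θ_3 = φ − θ_1 − θ_2 = -89.9981° (wrapped to (-180°,180°])

-30.003 -134.999 -89.998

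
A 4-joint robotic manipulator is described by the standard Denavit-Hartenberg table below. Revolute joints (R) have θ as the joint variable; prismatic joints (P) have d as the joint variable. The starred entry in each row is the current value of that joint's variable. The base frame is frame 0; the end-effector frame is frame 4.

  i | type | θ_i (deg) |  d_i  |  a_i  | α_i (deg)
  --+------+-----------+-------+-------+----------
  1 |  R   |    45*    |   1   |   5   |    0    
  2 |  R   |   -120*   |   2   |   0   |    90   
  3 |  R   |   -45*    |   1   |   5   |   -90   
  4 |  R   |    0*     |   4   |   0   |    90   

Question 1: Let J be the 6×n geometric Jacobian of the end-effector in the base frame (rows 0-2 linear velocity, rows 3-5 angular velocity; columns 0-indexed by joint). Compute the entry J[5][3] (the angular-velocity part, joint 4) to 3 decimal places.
0.707

axis z_3 = (0.1830,-0.6830,0.7071); lever o_n−o_3 = (0.7321,-2.7321,2.8284)
cross product → J_v[:, 3] = (0.0000,0.0000,0.0000)
J_ω[:, 3] = z_3
entry J[5][3] = 0.7071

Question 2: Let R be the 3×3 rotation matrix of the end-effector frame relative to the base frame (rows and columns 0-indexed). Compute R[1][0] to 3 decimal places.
-0.683

End-effector x-axis (col 0 of R) = (0.1830,-0.6830,-0.7071)
R[1][0] = -0.6830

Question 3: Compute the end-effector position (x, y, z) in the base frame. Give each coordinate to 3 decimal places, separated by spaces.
after link 1: o_1 = (3.5355, 3.5355, 1.0000)
after link 2: o_2 = (3.5355, 3.5355, 3.0000)
after link 3: o_3 = (3.4847, -0.1383, -0.5355)
after link 4: o_4 = (4.2167, -2.8704, 2.2929)

4.217 -2.870 2.293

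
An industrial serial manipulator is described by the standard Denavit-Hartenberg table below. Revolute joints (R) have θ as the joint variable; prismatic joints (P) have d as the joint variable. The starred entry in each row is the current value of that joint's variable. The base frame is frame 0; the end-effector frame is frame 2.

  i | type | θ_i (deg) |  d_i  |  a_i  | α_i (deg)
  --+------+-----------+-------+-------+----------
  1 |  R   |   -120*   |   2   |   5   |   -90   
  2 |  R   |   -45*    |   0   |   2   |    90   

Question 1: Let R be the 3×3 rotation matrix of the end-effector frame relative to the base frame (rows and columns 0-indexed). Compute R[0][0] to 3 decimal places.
-0.354

End-effector x-axis (col 0 of R) = (-0.3536,-0.6124,0.7071)
R[0][0] = -0.3536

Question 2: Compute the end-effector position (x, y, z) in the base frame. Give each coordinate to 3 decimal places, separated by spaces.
after link 1: o_1 = (-2.5000, -4.3301, 2.0000)
after link 2: o_2 = (-3.2071, -5.5549, 3.4142)

-3.207 -5.555 3.414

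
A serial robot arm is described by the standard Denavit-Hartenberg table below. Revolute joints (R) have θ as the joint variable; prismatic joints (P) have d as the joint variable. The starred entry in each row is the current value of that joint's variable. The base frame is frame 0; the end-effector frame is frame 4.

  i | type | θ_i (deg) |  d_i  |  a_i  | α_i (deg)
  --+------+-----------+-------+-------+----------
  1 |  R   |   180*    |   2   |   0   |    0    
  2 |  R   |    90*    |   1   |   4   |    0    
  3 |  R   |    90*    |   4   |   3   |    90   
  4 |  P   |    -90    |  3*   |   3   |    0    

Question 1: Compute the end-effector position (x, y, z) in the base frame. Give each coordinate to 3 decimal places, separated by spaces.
after link 1: o_1 = (0.0000, 0.0000, 2.0000)
after link 2: o_2 = (-0.0000, -4.0000, 3.0000)
after link 3: o_3 = (3.0000, -4.0000, 7.0000)
after link 4: o_4 = (3.0000, -7.0000, 4.0000)

3.000 -7.000 4.000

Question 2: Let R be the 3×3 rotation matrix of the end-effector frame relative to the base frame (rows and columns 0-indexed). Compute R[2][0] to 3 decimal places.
End-effector x-axis (col 0 of R) = (0.0000,-0.0000,-1.0000)
R[2][0] = -1.0000

-1.000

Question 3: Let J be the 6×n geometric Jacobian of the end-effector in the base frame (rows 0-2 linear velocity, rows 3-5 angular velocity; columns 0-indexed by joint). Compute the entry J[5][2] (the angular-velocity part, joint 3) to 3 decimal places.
axis z_2 = (0.0000,0.0000,1.0000); lever o_n−o_2 = (3.0000,-3.0000,1.0000)
cross product → J_v[:, 2] = (3.0000,3.0000,-0.0000)
J_ω[:, 2] = z_2
entry J[5][2] = 1.0000

1.000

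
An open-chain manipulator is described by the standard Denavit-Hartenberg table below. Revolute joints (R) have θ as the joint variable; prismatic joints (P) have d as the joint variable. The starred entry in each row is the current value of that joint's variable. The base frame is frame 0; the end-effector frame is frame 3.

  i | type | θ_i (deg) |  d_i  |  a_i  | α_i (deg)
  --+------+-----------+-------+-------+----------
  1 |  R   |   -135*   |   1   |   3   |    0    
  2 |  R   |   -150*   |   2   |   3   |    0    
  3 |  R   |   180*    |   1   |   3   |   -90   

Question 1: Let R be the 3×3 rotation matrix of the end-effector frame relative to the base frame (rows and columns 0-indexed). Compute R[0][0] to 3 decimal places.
-0.259

End-effector x-axis (col 0 of R) = (-0.2588,-0.9659,0.0000)
R[0][0] = -0.2588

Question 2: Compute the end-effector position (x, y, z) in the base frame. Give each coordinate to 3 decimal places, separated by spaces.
-2.121 -2.121 4.000

after link 1: o_1 = (-2.1213, -2.1213, 1.0000)
after link 2: o_2 = (-1.3449, 0.7765, 3.0000)
after link 3: o_3 = (-2.1213, -2.1213, 4.0000)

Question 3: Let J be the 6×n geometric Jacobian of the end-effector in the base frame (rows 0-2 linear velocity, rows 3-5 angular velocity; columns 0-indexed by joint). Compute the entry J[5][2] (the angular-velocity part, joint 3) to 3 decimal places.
1.000

axis z_2 = (0.0000,0.0000,1.0000); lever o_n−o_2 = (-0.7765,-2.8978,1.0000)
cross product → J_v[:, 2] = (2.8978,-0.7765,0.0000)
J_ω[:, 2] = z_2
entry J[5][2] = 1.0000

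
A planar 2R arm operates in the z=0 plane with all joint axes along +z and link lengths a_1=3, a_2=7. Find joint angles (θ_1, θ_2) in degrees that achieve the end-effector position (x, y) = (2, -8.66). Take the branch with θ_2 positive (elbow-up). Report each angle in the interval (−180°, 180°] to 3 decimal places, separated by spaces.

cos θ_2 = (78.9956−3²−7²)/(2·3·7) = 0.4999; θ_2 = 60.0069° (elbow-up)
β = atan2(-8.6600,2.0000) = -76.9957°; ψ = atan2(6.0626,6.4993) = 43.0091°
θ_1 = β − ψ = -120.0049°

-120.005 60.007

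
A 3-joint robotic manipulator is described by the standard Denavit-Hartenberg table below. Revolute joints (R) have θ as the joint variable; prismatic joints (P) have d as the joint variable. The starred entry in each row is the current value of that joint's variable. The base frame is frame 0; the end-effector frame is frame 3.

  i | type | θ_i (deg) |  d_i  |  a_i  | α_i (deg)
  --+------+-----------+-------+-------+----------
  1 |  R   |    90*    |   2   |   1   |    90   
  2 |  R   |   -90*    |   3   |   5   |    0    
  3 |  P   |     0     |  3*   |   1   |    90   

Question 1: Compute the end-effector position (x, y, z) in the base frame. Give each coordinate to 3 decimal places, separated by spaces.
after link 1: o_1 = (0.0000, 1.0000, 2.0000)
after link 2: o_2 = (3.0000, 1.0000, -3.0000)
after link 3: o_3 = (6.0000, 1.0000, -4.0000)

6.000 1.000 -4.000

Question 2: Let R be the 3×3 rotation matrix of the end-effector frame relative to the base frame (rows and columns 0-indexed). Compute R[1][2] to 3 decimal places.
End-effector z-axis (col 2 of R) = (0.0000,-1.0000,-0.0000)
R[1][2] = -1.0000

-1.000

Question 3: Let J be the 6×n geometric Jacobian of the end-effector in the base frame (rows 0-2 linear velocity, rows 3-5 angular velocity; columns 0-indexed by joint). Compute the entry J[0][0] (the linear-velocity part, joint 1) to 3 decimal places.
axis z_0 = ẑ; lever o_n−o_0 = (6.0000,1.0000,-4.0000)
cross product → J_v[:, 0] = (-1.0000,6.0000,0.0000)
J_ω[:, 0] = z_0
entry J[0][0] = -1.0000

-1.000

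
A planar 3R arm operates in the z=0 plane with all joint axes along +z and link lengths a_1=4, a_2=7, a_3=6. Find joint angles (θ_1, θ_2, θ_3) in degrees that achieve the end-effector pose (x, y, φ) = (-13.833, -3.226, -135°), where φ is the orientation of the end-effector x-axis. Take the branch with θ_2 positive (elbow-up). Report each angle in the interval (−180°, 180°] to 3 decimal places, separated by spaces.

135.007 59.990 30.003

wrist centre = target − a_3·(cos φ, sin φ) = (-9.5904, 1.0166)
cos θ_2 = (93.0086−4²−7²)/(2·4·7) = 0.5002; θ_2 = 59.9899° (elbow-up)
β = atan2(1.0166,-9.5904) = 173.9489°; ψ = atan2(6.0616,7.5011) = 38.9414°
θ_1 = β − ψ = 135.0074°
θ_3 = φ − θ_1 − θ_2 = 30.0027° (wrapped to (-180°,180°])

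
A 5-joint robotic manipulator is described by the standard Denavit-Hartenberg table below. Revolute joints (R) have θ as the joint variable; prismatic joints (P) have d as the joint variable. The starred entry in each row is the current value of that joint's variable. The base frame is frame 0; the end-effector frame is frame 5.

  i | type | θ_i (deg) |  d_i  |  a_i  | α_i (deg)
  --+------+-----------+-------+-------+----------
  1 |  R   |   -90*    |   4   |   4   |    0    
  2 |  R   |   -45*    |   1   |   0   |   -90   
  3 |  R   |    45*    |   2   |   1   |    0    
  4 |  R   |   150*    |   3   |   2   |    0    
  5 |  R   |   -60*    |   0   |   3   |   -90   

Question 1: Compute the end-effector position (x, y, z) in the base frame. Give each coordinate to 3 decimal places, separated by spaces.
after link 1: o_1 = (0.0000, -4.0000, 4.0000)
after link 2: o_2 = (0.0000, -4.0000, 5.0000)
after link 3: o_3 = (0.9142, -5.9142, 4.2929)
after link 4: o_4 = (4.4016, -6.6695, 4.8105)
after link 5: o_5 = (5.9016, -5.1695, 2.6892)

5.902 -5.170 2.689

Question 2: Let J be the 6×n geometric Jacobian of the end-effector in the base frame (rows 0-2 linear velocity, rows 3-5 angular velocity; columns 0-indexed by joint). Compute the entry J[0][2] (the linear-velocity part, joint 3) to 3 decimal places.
axis z_2 = (0.7071,-0.7071,0.0000); lever o_n−o_2 = (5.9016,-1.1695,-2.3108)
cross product → J_v[:, 2] = (1.6340,1.6340,3.3461)
J_ω[:, 2] = z_2
entry J[0][2] = 1.6340

1.634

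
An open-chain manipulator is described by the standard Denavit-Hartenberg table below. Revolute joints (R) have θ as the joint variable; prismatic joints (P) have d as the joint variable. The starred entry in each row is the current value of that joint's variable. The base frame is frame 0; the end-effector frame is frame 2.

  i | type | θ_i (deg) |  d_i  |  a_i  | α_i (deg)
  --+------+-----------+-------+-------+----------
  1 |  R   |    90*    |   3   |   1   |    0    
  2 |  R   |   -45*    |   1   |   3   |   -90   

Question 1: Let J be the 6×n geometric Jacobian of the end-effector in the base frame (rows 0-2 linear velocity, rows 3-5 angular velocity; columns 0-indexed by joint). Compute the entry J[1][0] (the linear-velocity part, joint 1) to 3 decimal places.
axis z_0 = ẑ; lever o_n−o_0 = (2.1213,3.1213,4.0000)
cross product → J_v[:, 0] = (-3.1213,2.1213,0.0000)
J_ω[:, 0] = z_0
entry J[1][0] = 2.1213

2.121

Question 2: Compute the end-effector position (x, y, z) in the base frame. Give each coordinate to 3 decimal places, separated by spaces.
2.121 3.121 4.000

after link 1: o_1 = (0.0000, 1.0000, 3.0000)
after link 2: o_2 = (2.1213, 3.1213, 4.0000)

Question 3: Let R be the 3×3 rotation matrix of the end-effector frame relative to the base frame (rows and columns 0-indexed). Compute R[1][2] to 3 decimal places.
End-effector z-axis (col 2 of R) = (-0.7071,0.7071,0.0000)
R[1][2] = 0.7071

0.707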